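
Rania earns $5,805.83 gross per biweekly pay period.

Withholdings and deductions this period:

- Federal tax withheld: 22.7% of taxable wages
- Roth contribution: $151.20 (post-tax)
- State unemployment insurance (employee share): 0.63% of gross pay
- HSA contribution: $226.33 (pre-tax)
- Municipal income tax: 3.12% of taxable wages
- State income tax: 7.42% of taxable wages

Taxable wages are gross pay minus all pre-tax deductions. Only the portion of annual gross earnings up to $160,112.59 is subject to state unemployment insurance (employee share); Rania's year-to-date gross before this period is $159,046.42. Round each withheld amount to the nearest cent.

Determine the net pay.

HSA contribution: $226.33
Taxable wages = $5,805.83 − $226.33 = $5,579.50
Municipal income tax: $5,579.50 × 0.0312 = $174.08
Federal tax withheld: $5,579.50 × 0.227 = $1,266.55
State income tax: $5,579.50 × 0.0742 = $414.00
State unemployment insurance (employee share): only $160,112.59 − $159,046.42 = $1,066.17 of this check is subject → $1,066.17 × 0.0063 = $6.72
Roth contribution: $151.20
Total deductions = $226.33 + $174.08 + $1,266.55 + $414.00 + $6.72 + $151.20 = $2,238.88
Net pay = $5,805.83 − $2,238.88 = $3,566.95

$3,566.95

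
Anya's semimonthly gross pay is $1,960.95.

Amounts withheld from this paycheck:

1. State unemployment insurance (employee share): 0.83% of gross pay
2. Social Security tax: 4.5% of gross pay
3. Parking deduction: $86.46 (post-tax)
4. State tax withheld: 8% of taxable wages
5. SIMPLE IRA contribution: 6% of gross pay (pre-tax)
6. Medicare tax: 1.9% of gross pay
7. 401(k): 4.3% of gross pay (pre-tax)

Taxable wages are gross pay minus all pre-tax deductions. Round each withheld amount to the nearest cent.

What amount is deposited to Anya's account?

SIMPLE IRA contribution: $1,960.95 × 0.06 = $117.66
401(k): $1,960.95 × 0.043 = $84.32
Pre-tax total = $117.66 + $84.32 = $201.98
Taxable wages = $1,960.95 − $201.98 = $1,758.97
State tax withheld: $1,758.97 × 0.08 = $140.72
State unemployment insurance (employee share): $1,960.95 × 0.0083 = $16.28
Social Security tax: $1,960.95 × 0.045 = $88.24
Medicare tax: $1,960.95 × 0.019 = $37.26
Parking deduction: $86.46
Total deductions = $117.66 + $84.32 + $140.72 + $16.28 + $88.24 + $37.26 + $86.46 = $570.94
Net pay = $1,960.95 − $570.94 = $1,390.01

$1,390.01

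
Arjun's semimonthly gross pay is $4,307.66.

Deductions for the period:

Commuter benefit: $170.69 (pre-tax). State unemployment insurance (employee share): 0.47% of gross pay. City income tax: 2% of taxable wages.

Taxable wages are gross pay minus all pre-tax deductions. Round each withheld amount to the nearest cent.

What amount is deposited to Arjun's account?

$4,033.98

Commuter benefit: $170.69
Taxable wages = $4,307.66 − $170.69 = $4,136.97
City income tax: $4,136.97 × 0.02 = $82.74
State unemployment insurance (employee share): $4,307.66 × 0.0047 = $20.25
Total deductions = $170.69 + $82.74 + $20.25 = $273.68
Net pay = $4,307.66 − $273.68 = $4,033.98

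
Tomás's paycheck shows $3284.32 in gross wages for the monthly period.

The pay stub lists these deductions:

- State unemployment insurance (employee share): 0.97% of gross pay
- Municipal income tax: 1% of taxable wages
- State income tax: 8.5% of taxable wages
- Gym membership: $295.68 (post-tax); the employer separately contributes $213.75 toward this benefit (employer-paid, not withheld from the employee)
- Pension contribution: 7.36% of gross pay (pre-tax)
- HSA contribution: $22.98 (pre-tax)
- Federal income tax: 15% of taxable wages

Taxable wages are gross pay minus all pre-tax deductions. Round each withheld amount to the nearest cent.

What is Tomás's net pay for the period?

$1952.26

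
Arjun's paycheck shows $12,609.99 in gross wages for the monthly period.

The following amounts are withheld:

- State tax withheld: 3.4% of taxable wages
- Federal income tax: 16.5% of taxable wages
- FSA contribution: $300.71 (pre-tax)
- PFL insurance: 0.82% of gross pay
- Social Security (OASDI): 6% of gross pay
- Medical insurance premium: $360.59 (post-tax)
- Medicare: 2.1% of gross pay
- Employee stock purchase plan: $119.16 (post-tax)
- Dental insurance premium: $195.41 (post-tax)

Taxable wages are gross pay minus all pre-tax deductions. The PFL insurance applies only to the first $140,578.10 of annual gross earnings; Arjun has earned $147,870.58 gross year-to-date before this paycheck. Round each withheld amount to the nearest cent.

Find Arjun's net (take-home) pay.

FSA contribution: $300.71
Taxable wages = $12,609.99 − $300.71 = $12,309.28
State tax withheld: $12,309.28 × 0.034 = $418.52
Federal income tax: $12,309.28 × 0.165 = $2,031.03
Social Security (OASDI): $12,609.99 × 0.06 = $756.60
Medicare: $12,609.99 × 0.021 = $264.81
PFL insurance: annual cap $140,578.10 already reached (YTD $147,870.58), so $0.00
Medical insurance premium: $360.59
Dental insurance premium: $195.41
Employee stock purchase plan: $119.16
Total deductions = $300.71 + $418.52 + $2,031.03 + $756.60 + $264.81 + $0.00 + $360.59 + $195.41 + $119.16 = $4,446.83
Net pay = $12,609.99 − $4,446.83 = $8,163.16

$8,163.16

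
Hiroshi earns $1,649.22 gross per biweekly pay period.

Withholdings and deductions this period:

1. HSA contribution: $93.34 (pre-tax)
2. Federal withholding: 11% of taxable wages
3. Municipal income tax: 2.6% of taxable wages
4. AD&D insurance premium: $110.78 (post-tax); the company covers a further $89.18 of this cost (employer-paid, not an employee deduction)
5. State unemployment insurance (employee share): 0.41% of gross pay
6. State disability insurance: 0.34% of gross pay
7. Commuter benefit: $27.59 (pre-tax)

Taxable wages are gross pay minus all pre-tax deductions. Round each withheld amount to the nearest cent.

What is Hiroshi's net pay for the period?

$1,197.29

Commuter benefit: $27.59
HSA contribution: $93.34
Pre-tax total = $27.59 + $93.34 = $120.93
Taxable wages = $1,649.22 − $120.93 = $1,528.29
Municipal income tax: $1,528.29 × 0.026 = $39.74
Federal withholding: $1,528.29 × 0.11 = $168.11
State unemployment insurance (employee share): $1,649.22 × 0.0041 = $6.76
State disability insurance: $1,649.22 × 0.0034 = $5.61
AD&D insurance premium: $110.78
(Employer's $89.18 toward AD&D insurance premium is not withheld from the employee.)
Total deductions = $27.59 + $93.34 + $39.74 + $168.11 + $6.76 + $5.61 + $110.78 = $451.93
Net pay = $1,649.22 − $451.93 = $1,197.29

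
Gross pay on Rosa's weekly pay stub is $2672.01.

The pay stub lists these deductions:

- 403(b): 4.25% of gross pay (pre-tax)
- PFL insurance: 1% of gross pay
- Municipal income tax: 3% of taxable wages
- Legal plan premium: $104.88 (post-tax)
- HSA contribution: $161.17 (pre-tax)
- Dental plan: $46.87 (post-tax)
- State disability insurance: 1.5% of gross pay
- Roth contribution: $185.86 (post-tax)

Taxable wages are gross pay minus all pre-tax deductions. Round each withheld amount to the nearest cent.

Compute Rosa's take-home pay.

$1920.95

HSA contribution: $161.17
403(b): $2672.01 × 0.0425 = $113.56
Pre-tax total = $161.17 + $113.56 = $274.73
Taxable wages = $2672.01 − $274.73 = $2397.28
Municipal income tax: $2397.28 × 0.03 = $71.92
State disability insurance: $2672.01 × 0.015 = $40.08
PFL insurance: $2672.01 × 0.01 = $26.72
Dental plan: $46.87
Legal plan premium: $104.88
Roth contribution: $185.86
Total deductions = $161.17 + $113.56 + $71.92 + $40.08 + $26.72 + $46.87 + $104.88 + $185.86 = $751.06
Net pay = $2672.01 − $751.06 = $1920.95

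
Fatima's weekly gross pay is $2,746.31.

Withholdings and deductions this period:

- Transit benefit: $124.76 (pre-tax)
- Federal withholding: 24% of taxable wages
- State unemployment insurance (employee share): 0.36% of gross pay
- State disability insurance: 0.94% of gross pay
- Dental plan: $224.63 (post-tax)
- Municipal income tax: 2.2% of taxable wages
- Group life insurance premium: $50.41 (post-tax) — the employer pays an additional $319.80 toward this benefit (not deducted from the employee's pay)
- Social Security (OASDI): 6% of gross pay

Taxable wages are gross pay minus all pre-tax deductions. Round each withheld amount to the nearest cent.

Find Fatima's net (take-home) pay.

$1,459.18

Transit benefit: $124.76
Taxable wages = $2,746.31 − $124.76 = $2,621.55
Municipal income tax: $2,621.55 × 0.022 = $57.67
Federal withholding: $2,621.55 × 0.24 = $629.17
State unemployment insurance (employee share): $2,746.31 × 0.0036 = $9.89
State disability insurance: $2,746.31 × 0.0094 = $25.82
Social Security (OASDI): $2,746.31 × 0.06 = $164.78
Group life insurance premium: $50.41
Dental plan: $224.63
(Employer's $319.80 toward group life insurance premium is not withheld from the employee.)
Total deductions = $124.76 + $57.67 + $629.17 + $9.89 + $25.82 + $164.78 + $50.41 + $224.63 = $1,287.13
Net pay = $2,746.31 − $1,287.13 = $1,459.18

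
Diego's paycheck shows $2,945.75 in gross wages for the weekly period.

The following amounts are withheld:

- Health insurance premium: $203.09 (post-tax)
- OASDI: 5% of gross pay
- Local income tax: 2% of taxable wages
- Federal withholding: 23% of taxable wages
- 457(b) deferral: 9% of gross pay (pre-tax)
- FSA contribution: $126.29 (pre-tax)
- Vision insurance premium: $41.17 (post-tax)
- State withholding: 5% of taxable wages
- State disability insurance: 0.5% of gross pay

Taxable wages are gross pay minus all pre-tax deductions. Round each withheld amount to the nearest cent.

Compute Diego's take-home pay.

FSA contribution: $126.29
457(b) deferral: $2,945.75 × 0.09 = $265.12
Pre-tax total = $126.29 + $265.12 = $391.41
Taxable wages = $2,945.75 − $391.41 = $2,554.34
Local income tax: $2,554.34 × 0.02 = $51.09
State withholding: $2,554.34 × 0.05 = $127.72
Federal withholding: $2,554.34 × 0.23 = $587.50
State disability insurance: $2,945.75 × 0.005 = $14.73
OASDI: $2,945.75 × 0.05 = $147.29
Health insurance premium: $203.09
Vision insurance premium: $41.17
Total deductions = $126.29 + $265.12 + $51.09 + $127.72 + $587.50 + $14.73 + $147.29 + $203.09 + $41.17 = $1,564.00
Net pay = $2,945.75 − $1,564.00 = $1,381.75

$1,381.75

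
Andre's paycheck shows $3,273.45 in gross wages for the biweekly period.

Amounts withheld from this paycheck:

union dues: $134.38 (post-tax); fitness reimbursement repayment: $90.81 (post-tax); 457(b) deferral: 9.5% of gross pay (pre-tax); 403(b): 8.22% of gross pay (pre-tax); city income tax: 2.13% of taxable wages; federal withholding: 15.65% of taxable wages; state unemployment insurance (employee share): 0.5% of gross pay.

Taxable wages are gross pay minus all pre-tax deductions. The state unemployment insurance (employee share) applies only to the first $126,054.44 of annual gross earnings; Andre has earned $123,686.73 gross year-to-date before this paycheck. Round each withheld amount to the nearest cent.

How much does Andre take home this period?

$1,977.47

457(b) deferral: $3,273.45 × 0.095 = $310.98
403(b): $3,273.45 × 0.0822 = $269.08
Pre-tax total = $310.98 + $269.08 = $580.06
Taxable wages = $3,273.45 − $580.06 = $2,693.39
City income tax: $2,693.39 × 0.0213 = $57.37
Federal withholding: $2,693.39 × 0.1565 = $421.52
State unemployment insurance (employee share): only $126,054.44 − $123,686.73 = $2,367.71 of this check is subject → $2,367.71 × 0.005 = $11.84
Fitness reimbursement repayment: $90.81
Union dues: $134.38
Total deductions = $310.98 + $269.08 + $57.37 + $421.52 + $11.84 + $90.81 + $134.38 = $1,295.98
Net pay = $3,273.45 − $1,295.98 = $1,977.47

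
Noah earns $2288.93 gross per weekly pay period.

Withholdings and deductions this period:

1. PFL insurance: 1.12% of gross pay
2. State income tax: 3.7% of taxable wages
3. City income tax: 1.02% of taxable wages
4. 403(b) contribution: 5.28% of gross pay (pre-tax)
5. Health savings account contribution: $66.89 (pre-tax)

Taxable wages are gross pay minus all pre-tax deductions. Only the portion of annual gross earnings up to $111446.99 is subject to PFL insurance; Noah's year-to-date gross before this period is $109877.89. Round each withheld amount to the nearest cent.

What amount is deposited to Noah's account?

$1984.44

403(b) contribution: $2288.93 × 0.0528 = $120.86
Health savings account contribution: $66.89
Pre-tax total = $120.86 + $66.89 = $187.75
Taxable wages = $2288.93 − $187.75 = $2101.18
City income tax: $2101.18 × 0.0102 = $21.43
State income tax: $2101.18 × 0.037 = $77.74
PFL insurance: only $111446.99 − $109877.89 = $1569.10 of this check is subject → $1569.10 × 0.0112 = $17.57
Total deductions = $120.86 + $66.89 + $21.43 + $77.74 + $17.57 = $304.49
Net pay = $2288.93 − $304.49 = $1984.44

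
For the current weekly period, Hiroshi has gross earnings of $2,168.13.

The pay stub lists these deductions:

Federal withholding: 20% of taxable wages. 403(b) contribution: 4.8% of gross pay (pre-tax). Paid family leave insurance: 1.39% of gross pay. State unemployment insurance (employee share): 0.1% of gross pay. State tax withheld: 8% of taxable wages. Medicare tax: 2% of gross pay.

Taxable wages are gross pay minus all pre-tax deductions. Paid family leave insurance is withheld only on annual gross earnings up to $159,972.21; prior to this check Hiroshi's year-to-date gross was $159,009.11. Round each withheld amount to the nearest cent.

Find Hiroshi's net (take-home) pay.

403(b) contribution: $2,168.13 × 0.048 = $104.07
Taxable wages = $2,168.13 − $104.07 = $2,064.06
Federal withholding: $2,064.06 × 0.2 = $412.81
State tax withheld: $2,064.06 × 0.08 = $165.12
State unemployment insurance (employee share): $2,168.13 × 0.001 = $2.17
Paid family leave insurance: only $159,972.21 − $159,009.11 = $963.10 of this check is subject → $963.10 × 0.0139 = $13.39
Medicare tax: $2,168.13 × 0.02 = $43.36
Total deductions = $104.07 + $412.81 + $165.12 + $2.17 + $13.39 + $43.36 = $740.92
Net pay = $2,168.13 − $740.92 = $1,427.21

$1,427.21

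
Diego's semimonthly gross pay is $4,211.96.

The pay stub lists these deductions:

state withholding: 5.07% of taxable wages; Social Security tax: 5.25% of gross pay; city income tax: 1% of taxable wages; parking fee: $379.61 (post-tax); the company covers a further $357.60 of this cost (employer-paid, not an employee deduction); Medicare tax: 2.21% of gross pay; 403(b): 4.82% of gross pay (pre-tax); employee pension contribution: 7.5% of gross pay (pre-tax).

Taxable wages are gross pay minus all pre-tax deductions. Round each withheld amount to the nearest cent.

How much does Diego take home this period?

403(b): $4,211.96 × 0.0482 = $203.02
Employee pension contribution: $4,211.96 × 0.075 = $315.90
Pre-tax total = $203.02 + $315.90 = $518.92
Taxable wages = $4,211.96 − $518.92 = $3,693.04
State withholding: $3,693.04 × 0.0507 = $187.24
City income tax: $3,693.04 × 0.01 = $36.93
Medicare tax: $4,211.96 × 0.0221 = $93.08
Social Security tax: $4,211.96 × 0.0525 = $221.13
Parking fee: $379.61
(Employer's $357.60 toward parking fee is not withheld from the employee.)
Total deductions = $203.02 + $315.90 + $187.24 + $36.93 + $93.08 + $221.13 + $379.61 = $1,436.91
Net pay = $4,211.96 − $1,436.91 = $2,775.05

$2,775.05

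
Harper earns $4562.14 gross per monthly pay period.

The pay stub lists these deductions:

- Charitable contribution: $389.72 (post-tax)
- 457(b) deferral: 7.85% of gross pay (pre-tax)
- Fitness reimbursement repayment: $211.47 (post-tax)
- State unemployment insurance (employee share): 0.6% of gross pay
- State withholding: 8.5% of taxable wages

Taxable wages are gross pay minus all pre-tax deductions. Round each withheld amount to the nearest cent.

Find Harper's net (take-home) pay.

$3218.11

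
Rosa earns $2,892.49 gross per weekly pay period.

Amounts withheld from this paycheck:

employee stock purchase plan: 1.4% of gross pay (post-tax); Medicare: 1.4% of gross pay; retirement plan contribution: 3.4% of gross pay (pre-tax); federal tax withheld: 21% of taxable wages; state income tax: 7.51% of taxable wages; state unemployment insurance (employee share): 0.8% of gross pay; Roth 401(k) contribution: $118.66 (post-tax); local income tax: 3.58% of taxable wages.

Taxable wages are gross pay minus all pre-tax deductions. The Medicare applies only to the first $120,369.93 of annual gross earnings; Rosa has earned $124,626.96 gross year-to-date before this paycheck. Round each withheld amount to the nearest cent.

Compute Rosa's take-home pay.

Retirement plan contribution: $2,892.49 × 0.034 = $98.34
Taxable wages = $2,892.49 − $98.34 = $2,794.15
State income tax: $2,794.15 × 0.0751 = $209.84
Local income tax: $2,794.15 × 0.0358 = $100.03
Federal tax withheld: $2,794.15 × 0.21 = $586.77
State unemployment insurance (employee share): $2,892.49 × 0.008 = $23.14
Medicare: annual cap $120,369.93 already reached (YTD $124,626.96), so $0.00
Roth 401(k) contribution: $118.66
Employee stock purchase plan: $2,892.49 × 0.014 = $40.49
Total deductions = $98.34 + $209.84 + $100.03 + $586.77 + $23.14 + $0.00 + $118.66 + $40.49 = $1,177.27
Net pay = $2,892.49 − $1,177.27 = $1,715.22

$1,715.22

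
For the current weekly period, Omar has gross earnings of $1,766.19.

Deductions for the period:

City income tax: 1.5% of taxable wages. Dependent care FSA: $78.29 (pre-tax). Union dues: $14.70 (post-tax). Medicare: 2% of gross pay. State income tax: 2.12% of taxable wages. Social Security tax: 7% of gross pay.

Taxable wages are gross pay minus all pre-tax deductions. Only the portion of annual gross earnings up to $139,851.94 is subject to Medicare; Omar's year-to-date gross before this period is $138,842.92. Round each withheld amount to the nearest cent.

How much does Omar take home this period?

Dependent care FSA: $78.29
Taxable wages = $1,766.19 − $78.29 = $1,687.90
State income tax: $1,687.90 × 0.0212 = $35.78
City income tax: $1,687.90 × 0.015 = $25.32
Social Security tax: $1,766.19 × 0.07 = $123.63
Medicare: only $139,851.94 − $138,842.92 = $1,009.02 of this check is subject → $1,009.02 × 0.02 = $20.18
Union dues: $14.70
Total deductions = $78.29 + $35.78 + $25.32 + $123.63 + $20.18 + $14.70 = $297.90
Net pay = $1,766.19 − $297.90 = $1,468.29

$1,468.29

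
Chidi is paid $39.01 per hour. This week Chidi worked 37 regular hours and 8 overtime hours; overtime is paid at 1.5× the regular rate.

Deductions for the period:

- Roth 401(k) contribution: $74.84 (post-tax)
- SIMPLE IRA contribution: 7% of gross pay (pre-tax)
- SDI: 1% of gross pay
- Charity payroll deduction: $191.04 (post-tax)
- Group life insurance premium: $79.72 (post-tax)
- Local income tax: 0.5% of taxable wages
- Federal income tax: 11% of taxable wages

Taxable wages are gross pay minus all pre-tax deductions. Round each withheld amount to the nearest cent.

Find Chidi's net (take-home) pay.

$1,208.54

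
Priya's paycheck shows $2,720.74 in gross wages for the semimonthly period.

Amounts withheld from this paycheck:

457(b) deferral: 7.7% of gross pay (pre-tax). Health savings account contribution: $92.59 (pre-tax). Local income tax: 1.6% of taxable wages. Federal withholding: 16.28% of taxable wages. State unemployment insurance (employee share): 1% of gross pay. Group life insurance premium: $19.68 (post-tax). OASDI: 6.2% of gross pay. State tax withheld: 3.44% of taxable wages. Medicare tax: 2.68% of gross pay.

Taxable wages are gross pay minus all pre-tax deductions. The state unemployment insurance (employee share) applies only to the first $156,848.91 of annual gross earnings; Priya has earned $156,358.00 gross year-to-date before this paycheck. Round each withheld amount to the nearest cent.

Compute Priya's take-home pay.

457(b) deferral: $2,720.74 × 0.077 = $209.50
Health savings account contribution: $92.59
Pre-tax total = $209.50 + $92.59 = $302.09
Taxable wages = $2,720.74 − $302.09 = $2,418.65
Local income tax: $2,418.65 × 0.016 = $38.70
State tax withheld: $2,418.65 × 0.0344 = $83.20
Federal withholding: $2,418.65 × 0.1628 = $393.76
OASDI: $2,720.74 × 0.062 = $168.69
Medicare tax: $2,720.74 × 0.0268 = $72.92
State unemployment insurance (employee share): only $156,848.91 − $156,358.00 = $490.91 of this check is subject → $490.91 × 0.01 = $4.91
Group life insurance premium: $19.68
Total deductions = $209.50 + $92.59 + $38.70 + $83.20 + $393.76 + $168.69 + $72.92 + $4.91 + $19.68 = $1,083.95
Net pay = $2,720.74 − $1,083.95 = $1,636.79

$1,636.79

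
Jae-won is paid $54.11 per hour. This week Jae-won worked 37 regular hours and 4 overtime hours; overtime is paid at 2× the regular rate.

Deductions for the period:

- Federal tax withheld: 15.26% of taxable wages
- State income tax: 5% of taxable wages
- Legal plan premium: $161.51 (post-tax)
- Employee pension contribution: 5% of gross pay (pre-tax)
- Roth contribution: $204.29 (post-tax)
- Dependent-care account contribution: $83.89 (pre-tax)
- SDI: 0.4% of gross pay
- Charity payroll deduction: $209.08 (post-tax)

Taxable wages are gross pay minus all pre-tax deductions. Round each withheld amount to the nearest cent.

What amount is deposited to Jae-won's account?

Regular pay: 37 × $54.11 = $2,002.07
Overtime pay: 4 × $54.11 × 2 = $432.88
Gross pay = $2,002.07 + $432.88 = $2,434.95
Dependent-care account contribution: $83.89
Employee pension contribution: $2,434.95 × 0.05 = $121.75
Pre-tax total = $83.89 + $121.75 = $205.64
Taxable wages = $2,434.95 − $205.64 = $2,229.31
Federal tax withheld: $2,229.31 × 0.1526 = $340.19
State income tax: $2,229.31 × 0.05 = $111.47
SDI: $2,434.95 × 0.004 = $9.74
Legal plan premium: $161.51
Roth contribution: $204.29
Charity payroll deduction: $209.08
Total deductions = $83.89 + $121.75 + $340.19 + $111.47 + $9.74 + $161.51 + $204.29 + $209.08 = $1,241.92
Net pay = $2,434.95 − $1,241.92 = $1,193.03

$1,193.03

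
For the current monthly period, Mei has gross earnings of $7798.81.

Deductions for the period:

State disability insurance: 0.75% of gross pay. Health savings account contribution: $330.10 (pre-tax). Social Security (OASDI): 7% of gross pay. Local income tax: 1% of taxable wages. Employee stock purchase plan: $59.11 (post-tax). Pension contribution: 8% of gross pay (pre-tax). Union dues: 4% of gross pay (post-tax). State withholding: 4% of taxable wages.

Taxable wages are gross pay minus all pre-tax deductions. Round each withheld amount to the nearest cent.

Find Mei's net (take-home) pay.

Health savings account contribution: $330.10
Pension contribution: $7798.81 × 0.08 = $623.90
Pre-tax total = $330.10 + $623.90 = $954.00
Taxable wages = $7798.81 − $954.00 = $6844.81
Local income tax: $6844.81 × 0.01 = $68.45
State withholding: $6844.81 × 0.04 = $273.79
State disability insurance: $7798.81 × 0.0075 = $58.49
Social Security (OASDI): $7798.81 × 0.07 = $545.92
Employee stock purchase plan: $59.11
Union dues: $7798.81 × 0.04 = $311.95
Total deductions = $330.10 + $623.90 + $68.45 + $273.79 + $58.49 + $545.92 + $59.11 + $311.95 = $2271.71
Net pay = $7798.81 − $2271.71 = $5527.10

$5527.10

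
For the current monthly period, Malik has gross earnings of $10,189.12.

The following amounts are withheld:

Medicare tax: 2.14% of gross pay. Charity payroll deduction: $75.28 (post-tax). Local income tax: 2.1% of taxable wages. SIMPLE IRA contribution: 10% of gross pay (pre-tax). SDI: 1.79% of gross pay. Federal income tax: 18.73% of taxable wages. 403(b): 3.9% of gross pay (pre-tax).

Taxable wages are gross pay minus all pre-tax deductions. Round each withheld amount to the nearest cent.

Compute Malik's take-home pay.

403(b): $10,189.12 × 0.039 = $397.38
SIMPLE IRA contribution: $10,189.12 × 0.1 = $1,018.91
Pre-tax total = $397.38 + $1,018.91 = $1,416.29
Taxable wages = $10,189.12 − $1,416.29 = $8,772.83
Local income tax: $8,772.83 × 0.021 = $184.23
Federal income tax: $8,772.83 × 0.1873 = $1,643.15
Medicare tax: $10,189.12 × 0.0214 = $218.05
SDI: $10,189.12 × 0.0179 = $182.39
Charity payroll deduction: $75.28
Total deductions = $397.38 + $1,018.91 + $184.23 + $1,643.15 + $218.05 + $182.39 + $75.28 = $3,719.39
Net pay = $10,189.12 − $3,719.39 = $6,469.73

$6,469.73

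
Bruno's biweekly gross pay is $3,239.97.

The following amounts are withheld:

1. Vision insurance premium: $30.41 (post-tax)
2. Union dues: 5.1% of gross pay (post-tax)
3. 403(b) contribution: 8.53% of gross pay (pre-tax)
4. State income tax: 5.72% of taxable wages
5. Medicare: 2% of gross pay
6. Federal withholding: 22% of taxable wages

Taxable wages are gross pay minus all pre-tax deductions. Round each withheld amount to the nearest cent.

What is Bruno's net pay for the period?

$1,881.64

403(b) contribution: $3,239.97 × 0.0853 = $276.37
Taxable wages = $3,239.97 − $276.37 = $2,963.60
State income tax: $2,963.60 × 0.0572 = $169.52
Federal withholding: $2,963.60 × 0.22 = $651.99
Medicare: $3,239.97 × 0.02 = $64.80
Vision insurance premium: $30.41
Union dues: $3,239.97 × 0.051 = $165.24
Total deductions = $276.37 + $169.52 + $651.99 + $64.80 + $30.41 + $165.24 = $1,358.33
Net pay = $3,239.97 − $1,358.33 = $1,881.64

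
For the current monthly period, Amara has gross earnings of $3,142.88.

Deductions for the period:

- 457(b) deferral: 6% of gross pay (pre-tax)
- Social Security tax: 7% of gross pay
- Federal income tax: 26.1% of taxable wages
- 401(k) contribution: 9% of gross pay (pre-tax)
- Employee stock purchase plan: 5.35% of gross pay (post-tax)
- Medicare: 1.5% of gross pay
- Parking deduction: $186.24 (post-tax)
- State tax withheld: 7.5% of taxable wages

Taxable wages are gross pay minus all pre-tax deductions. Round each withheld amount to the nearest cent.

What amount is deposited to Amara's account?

$1,152.32

401(k) contribution: $3,142.88 × 0.09 = $282.86
457(b) deferral: $3,142.88 × 0.06 = $188.57
Pre-tax total = $282.86 + $188.57 = $471.43
Taxable wages = $3,142.88 − $471.43 = $2,671.45
Federal income tax: $2,671.45 × 0.261 = $697.25
State tax withheld: $2,671.45 × 0.075 = $200.36
Medicare: $3,142.88 × 0.015 = $47.14
Social Security tax: $3,142.88 × 0.07 = $220.00
Employee stock purchase plan: $3,142.88 × 0.0535 = $168.14
Parking deduction: $186.24
Total deductions = $282.86 + $188.57 + $697.25 + $200.36 + $47.14 + $220.00 + $168.14 + $186.24 = $1,990.56
Net pay = $3,142.88 − $1,990.56 = $1,152.32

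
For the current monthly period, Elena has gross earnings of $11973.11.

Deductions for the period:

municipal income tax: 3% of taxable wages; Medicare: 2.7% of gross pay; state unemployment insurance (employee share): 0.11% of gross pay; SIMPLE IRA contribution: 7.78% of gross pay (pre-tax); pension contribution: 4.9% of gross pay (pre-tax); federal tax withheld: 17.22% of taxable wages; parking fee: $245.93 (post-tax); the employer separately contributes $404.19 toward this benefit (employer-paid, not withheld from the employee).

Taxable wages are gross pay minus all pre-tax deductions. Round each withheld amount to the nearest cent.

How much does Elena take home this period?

Pension contribution: $11973.11 × 0.049 = $586.68
SIMPLE IRA contribution: $11973.11 × 0.0778 = $931.51
Pre-tax total = $586.68 + $931.51 = $1518.19
Taxable wages = $11973.11 − $1518.19 = $10454.92
Federal tax withheld: $10454.92 × 0.1722 = $1800.34
Municipal income tax: $10454.92 × 0.03 = $313.65
Medicare: $11973.11 × 0.027 = $323.27
State unemployment insurance (employee share): $11973.11 × 0.0011 = $13.17
Parking fee: $245.93
(Employer's $404.19 toward parking fee is not withheld from the employee.)
Total deductions = $586.68 + $931.51 + $1800.34 + $313.65 + $323.27 + $13.17 + $245.93 = $4214.55
Net pay = $11973.11 − $4214.55 = $7758.56

$7758.56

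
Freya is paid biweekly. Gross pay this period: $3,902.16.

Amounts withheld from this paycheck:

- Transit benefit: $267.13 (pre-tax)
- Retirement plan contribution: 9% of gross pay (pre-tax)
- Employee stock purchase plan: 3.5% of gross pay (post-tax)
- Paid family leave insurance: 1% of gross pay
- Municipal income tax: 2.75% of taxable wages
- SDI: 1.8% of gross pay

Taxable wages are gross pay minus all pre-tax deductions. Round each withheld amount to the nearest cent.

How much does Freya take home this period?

Retirement plan contribution: $3,902.16 × 0.09 = $351.19
Transit benefit: $267.13
Pre-tax total = $351.19 + $267.13 = $618.32
Taxable wages = $3,902.16 − $618.32 = $3,283.84
Municipal income tax: $3,283.84 × 0.0275 = $90.31
Paid family leave insurance: $3,902.16 × 0.01 = $39.02
SDI: $3,902.16 × 0.018 = $70.24
Employee stock purchase plan: $3,902.16 × 0.035 = $136.58
Total deductions = $351.19 + $267.13 + $90.31 + $39.02 + $70.24 + $136.58 = $954.47
Net pay = $3,902.16 − $954.47 = $2,947.69

$2,947.69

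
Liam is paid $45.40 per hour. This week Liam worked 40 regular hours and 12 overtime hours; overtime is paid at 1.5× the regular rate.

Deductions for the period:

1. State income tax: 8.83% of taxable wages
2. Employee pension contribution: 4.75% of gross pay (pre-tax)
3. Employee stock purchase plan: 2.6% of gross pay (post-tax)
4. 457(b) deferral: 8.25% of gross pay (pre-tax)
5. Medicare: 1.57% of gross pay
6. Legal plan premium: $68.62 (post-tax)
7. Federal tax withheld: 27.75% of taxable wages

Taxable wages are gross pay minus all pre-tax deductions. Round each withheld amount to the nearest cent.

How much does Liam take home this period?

$1,274.46

Regular pay: 40 × $45.40 = $1,816.00
Overtime pay: 12 × $45.40 × 1.5 = $817.20
Gross pay = $1,816.00 + $817.20 = $2,633.20
Employee pension contribution: $2,633.20 × 0.0475 = $125.08
457(b) deferral: $2,633.20 × 0.0825 = $217.24
Pre-tax total = $125.08 + $217.24 = $342.32
Taxable wages = $2,633.20 − $342.32 = $2,290.88
State income tax: $2,290.88 × 0.0883 = $202.28
Federal tax withheld: $2,290.88 × 0.2775 = $635.72
Medicare: $2,633.20 × 0.0157 = $41.34
Employee stock purchase plan: $2,633.20 × 0.026 = $68.46
Legal plan premium: $68.62
Total deductions = $125.08 + $217.24 + $202.28 + $635.72 + $41.34 + $68.46 + $68.62 = $1,358.74
Net pay = $2,633.20 − $1,358.74 = $1,274.46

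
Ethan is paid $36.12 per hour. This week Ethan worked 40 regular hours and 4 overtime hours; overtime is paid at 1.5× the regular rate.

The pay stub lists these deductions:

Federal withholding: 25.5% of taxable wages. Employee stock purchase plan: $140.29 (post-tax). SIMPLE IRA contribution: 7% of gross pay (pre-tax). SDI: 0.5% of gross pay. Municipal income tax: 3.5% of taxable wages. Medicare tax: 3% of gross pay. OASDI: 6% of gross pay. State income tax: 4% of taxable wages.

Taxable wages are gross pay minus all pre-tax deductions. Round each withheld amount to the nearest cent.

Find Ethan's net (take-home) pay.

$737.15

Regular pay: 40 × $36.12 = $1,444.80
Overtime pay: 4 × $36.12 × 1.5 = $216.72
Gross pay = $1,444.80 + $216.72 = $1,661.52
SIMPLE IRA contribution: $1,661.52 × 0.07 = $116.31
Taxable wages = $1,661.52 − $116.31 = $1,545.21
Federal withholding: $1,545.21 × 0.255 = $394.03
Municipal income tax: $1,545.21 × 0.035 = $54.08
State income tax: $1,545.21 × 0.04 = $61.81
OASDI: $1,661.52 × 0.06 = $99.69
SDI: $1,661.52 × 0.005 = $8.31
Medicare tax: $1,661.52 × 0.03 = $49.85
Employee stock purchase plan: $140.29
Total deductions = $116.31 + $394.03 + $54.08 + $61.81 + $99.69 + $8.31 + $49.85 + $140.29 = $924.37
Net pay = $1,661.52 − $924.37 = $737.15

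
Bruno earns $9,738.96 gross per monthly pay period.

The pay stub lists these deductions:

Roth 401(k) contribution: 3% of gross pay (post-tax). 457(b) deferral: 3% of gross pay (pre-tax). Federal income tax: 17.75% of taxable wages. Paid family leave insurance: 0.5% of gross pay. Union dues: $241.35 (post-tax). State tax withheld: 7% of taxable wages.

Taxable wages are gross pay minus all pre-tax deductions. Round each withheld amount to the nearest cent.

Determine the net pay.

$6,526.49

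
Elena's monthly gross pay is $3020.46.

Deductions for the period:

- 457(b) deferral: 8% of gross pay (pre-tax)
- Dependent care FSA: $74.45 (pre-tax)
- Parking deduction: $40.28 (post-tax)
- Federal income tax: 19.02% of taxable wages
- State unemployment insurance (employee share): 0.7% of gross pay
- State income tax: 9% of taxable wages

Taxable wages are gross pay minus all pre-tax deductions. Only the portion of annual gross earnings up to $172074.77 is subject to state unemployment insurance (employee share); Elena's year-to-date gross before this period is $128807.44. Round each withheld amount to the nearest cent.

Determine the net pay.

$1885.19

457(b) deferral: $3020.46 × 0.08 = $241.64
Dependent care FSA: $74.45
Pre-tax total = $241.64 + $74.45 = $316.09
Taxable wages = $3020.46 − $316.09 = $2704.37
Federal income tax: $2704.37 × 0.1902 = $514.37
State income tax: $2704.37 × 0.09 = $243.39
State unemployment insurance (employee share): cap not yet reached, full $3020.46 is subject → $3020.46 × 0.007 = $21.14
Parking deduction: $40.28
Total deductions = $241.64 + $74.45 + $514.37 + $243.39 + $21.14 + $40.28 = $1135.27
Net pay = $3020.46 − $1135.27 = $1885.19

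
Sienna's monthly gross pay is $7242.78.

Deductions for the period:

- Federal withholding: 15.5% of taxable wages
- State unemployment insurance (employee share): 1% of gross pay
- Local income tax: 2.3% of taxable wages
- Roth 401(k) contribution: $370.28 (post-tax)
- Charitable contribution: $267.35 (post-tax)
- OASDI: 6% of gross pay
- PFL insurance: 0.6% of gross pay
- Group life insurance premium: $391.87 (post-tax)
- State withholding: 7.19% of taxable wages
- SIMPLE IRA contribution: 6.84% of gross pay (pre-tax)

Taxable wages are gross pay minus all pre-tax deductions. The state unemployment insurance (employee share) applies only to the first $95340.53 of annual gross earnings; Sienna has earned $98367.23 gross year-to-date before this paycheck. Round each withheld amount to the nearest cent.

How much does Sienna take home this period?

$3553.67

SIMPLE IRA contribution: $7242.78 × 0.0684 = $495.41
Taxable wages = $7242.78 − $495.41 = $6747.37
Local income tax: $6747.37 × 0.023 = $155.19
State withholding: $6747.37 × 0.0719 = $485.14
Federal withholding: $6747.37 × 0.155 = $1045.84
State unemployment insurance (employee share): annual cap $95340.53 already reached (YTD $98367.23), so $0.00
PFL insurance: $7242.78 × 0.006 = $43.46
OASDI: $7242.78 × 0.06 = $434.57
Roth 401(k) contribution: $370.28
Group life insurance premium: $391.87
Charitable contribution: $267.35
Total deductions = $495.41 + $155.19 + $485.14 + $1045.84 + $0.00 + $43.46 + $434.57 + $370.28 + $391.87 + $267.35 = $3689.11
Net pay = $7242.78 − $3689.11 = $3553.67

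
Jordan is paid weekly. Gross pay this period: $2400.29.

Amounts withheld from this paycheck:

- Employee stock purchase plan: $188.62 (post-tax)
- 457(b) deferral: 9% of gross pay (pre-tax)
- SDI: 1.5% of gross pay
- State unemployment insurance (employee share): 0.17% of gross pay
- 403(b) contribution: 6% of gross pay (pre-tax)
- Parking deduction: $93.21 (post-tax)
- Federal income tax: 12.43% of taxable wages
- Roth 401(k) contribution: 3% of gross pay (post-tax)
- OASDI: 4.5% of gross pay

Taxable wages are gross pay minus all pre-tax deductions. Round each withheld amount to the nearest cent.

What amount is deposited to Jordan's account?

$1284.71

457(b) deferral: $2400.29 × 0.09 = $216.03
403(b) contribution: $2400.29 × 0.06 = $144.02
Pre-tax total = $216.03 + $144.02 = $360.05
Taxable wages = $2400.29 − $360.05 = $2040.24
Federal income tax: $2040.24 × 0.1243 = $253.60
SDI: $2400.29 × 0.015 = $36.00
State unemployment insurance (employee share): $2400.29 × 0.0017 = $4.08
OASDI: $2400.29 × 0.045 = $108.01
Roth 401(k) contribution: $2400.29 × 0.03 = $72.01
Parking deduction: $93.21
Employee stock purchase plan: $188.62
Total deductions = $216.03 + $144.02 + $253.60 + $36.00 + $4.08 + $108.01 + $72.01 + $93.21 + $188.62 = $1115.58
Net pay = $2400.29 − $1115.58 = $1284.71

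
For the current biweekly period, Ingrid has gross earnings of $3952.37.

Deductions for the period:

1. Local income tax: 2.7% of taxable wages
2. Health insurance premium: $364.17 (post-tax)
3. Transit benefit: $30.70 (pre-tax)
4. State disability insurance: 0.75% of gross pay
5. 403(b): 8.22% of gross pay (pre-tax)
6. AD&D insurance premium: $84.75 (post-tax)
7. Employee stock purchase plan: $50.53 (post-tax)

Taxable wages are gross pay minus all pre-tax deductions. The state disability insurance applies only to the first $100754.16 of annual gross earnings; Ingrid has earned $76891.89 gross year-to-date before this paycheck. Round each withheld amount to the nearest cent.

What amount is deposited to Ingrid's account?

403(b): $3952.37 × 0.0822 = $324.88
Transit benefit: $30.70
Pre-tax total = $324.88 + $30.70 = $355.58
Taxable wages = $3952.37 − $355.58 = $3596.79
Local income tax: $3596.79 × 0.027 = $97.11
State disability insurance: cap not yet reached, full $3952.37 is subject → $3952.37 × 0.0075 = $29.64
Health insurance premium: $364.17
AD&D insurance premium: $84.75
Employee stock purchase plan: $50.53
Total deductions = $324.88 + $30.70 + $97.11 + $29.64 + $364.17 + $84.75 + $50.53 = $981.78
Net pay = $3952.37 − $981.78 = $2970.59

$2970.59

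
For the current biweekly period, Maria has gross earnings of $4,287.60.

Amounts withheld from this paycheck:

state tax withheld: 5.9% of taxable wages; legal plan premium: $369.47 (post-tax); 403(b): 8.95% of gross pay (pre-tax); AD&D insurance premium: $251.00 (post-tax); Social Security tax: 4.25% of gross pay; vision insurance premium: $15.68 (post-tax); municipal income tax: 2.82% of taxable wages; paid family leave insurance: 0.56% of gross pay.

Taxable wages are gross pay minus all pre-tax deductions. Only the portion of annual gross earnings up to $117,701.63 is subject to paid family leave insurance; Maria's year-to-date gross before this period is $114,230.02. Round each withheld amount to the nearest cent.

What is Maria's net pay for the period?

$2,725.63

403(b): $4,287.60 × 0.0895 = $383.74
Taxable wages = $4,287.60 − $383.74 = $3,903.86
Municipal income tax: $3,903.86 × 0.0282 = $110.09
State tax withheld: $3,903.86 × 0.059 = $230.33
Paid family leave insurance: only $117,701.63 − $114,230.02 = $3,471.61 of this check is subject → $3,471.61 × 0.0056 = $19.44
Social Security tax: $4,287.60 × 0.0425 = $182.22
Vision insurance premium: $15.68
AD&D insurance premium: $251.00
Legal plan premium: $369.47
Total deductions = $383.74 + $110.09 + $230.33 + $19.44 + $182.22 + $15.68 + $251.00 + $369.47 = $1,561.97
Net pay = $4,287.60 − $1,561.97 = $2,725.63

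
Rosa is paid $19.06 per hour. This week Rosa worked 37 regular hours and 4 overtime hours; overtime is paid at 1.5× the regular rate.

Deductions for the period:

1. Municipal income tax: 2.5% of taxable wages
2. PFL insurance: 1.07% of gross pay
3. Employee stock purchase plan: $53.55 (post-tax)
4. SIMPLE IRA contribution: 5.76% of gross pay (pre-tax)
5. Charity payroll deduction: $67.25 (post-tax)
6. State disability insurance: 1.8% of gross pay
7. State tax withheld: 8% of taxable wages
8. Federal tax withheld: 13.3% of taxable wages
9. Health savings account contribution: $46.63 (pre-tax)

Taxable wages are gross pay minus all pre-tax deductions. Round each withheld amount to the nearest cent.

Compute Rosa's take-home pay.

$408.70

Regular pay: 37 × $19.06 = $705.22
Overtime pay: 4 × $19.06 × 1.5 = $114.36
Gross pay = $705.22 + $114.36 = $819.58
SIMPLE IRA contribution: $819.58 × 0.0576 = $47.21
Health savings account contribution: $46.63
Pre-tax total = $47.21 + $46.63 = $93.84
Taxable wages = $819.58 − $93.84 = $725.74
Federal tax withheld: $725.74 × 0.133 = $96.52
State tax withheld: $725.74 × 0.08 = $58.06
Municipal income tax: $725.74 × 0.025 = $18.14
PFL insurance: $819.58 × 0.0107 = $8.77
State disability insurance: $819.58 × 0.018 = $14.75
Employee stock purchase plan: $53.55
Charity payroll deduction: $67.25
Total deductions = $47.21 + $46.63 + $96.52 + $58.06 + $18.14 + $8.77 + $14.75 + $53.55 + $67.25 = $410.88
Net pay = $819.58 − $410.88 = $408.70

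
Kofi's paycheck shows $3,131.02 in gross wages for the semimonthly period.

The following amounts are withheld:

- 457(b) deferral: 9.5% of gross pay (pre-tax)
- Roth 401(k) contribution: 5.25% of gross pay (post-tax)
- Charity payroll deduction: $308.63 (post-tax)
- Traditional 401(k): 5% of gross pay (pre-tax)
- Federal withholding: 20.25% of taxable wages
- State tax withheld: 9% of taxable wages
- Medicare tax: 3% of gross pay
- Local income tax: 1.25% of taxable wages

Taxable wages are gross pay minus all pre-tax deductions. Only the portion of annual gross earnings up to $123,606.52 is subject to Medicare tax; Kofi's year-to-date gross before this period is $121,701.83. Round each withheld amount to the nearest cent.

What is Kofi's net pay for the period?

$1,330.38

457(b) deferral: $3,131.02 × 0.095 = $297.45
Traditional 401(k): $3,131.02 × 0.05 = $156.55
Pre-tax total = $297.45 + $156.55 = $454.00
Taxable wages = $3,131.02 − $454.00 = $2,677.02
State tax withheld: $2,677.02 × 0.09 = $240.93
Federal withholding: $2,677.02 × 0.2025 = $542.10
Local income tax: $2,677.02 × 0.0125 = $33.46
Medicare tax: only $123,606.52 − $121,701.83 = $1,904.69 of this check is subject → $1,904.69 × 0.03 = $57.14
Charity payroll deduction: $308.63
Roth 401(k) contribution: $3,131.02 × 0.0525 = $164.38
Total deductions = $297.45 + $156.55 + $240.93 + $542.10 + $33.46 + $57.14 + $308.63 + $164.38 = $1,800.64
Net pay = $3,131.02 − $1,800.64 = $1,330.38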